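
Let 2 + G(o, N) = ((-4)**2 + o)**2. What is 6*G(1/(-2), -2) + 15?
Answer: 2889/2 ≈ 1444.5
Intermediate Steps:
G(o, N) = -2 + (16 + o)**2 (G(o, N) = -2 + ((-4)**2 + o)**2 = -2 + (16 + o)**2)
6*G(1/(-2), -2) + 15 = 6*(-2 + (16 + 1/(-2))**2) + 15 = 6*(-2 + (16 - 1/2)**2) + 15 = 6*(-2 + (31/2)**2) + 15 = 6*(-2 + 961/4) + 15 = 6*(953/4) + 15 = 2859/2 + 15 = 2889/2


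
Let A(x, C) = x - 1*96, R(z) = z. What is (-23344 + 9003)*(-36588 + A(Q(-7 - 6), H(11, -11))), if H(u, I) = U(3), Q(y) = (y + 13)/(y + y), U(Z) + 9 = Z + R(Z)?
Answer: 526085244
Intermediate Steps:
U(Z) = -9 + 2*Z (U(Z) = -9 + (Z + Z) = -9 + 2*Z)
Q(y) = (13 + y)/(2*y) (Q(y) = (13 + y)/((2*y)) = (13 + y)*(1/(2*y)) = (13 + y)/(2*y))
H(u, I) = -3 (H(u, I) = -9 + 2*3 = -9 + 6 = -3)
A(x, C) = -96 + x (A(x, C) = x - 96 = -96 + x)
(-23344 + 9003)*(-36588 + A(Q(-7 - 6), H(11, -11))) = (-23344 + 9003)*(-36588 + (-96 + (13 + (-7 - 6))/(2*(-7 - 6)))) = -14341*(-36588 + (-96 + (1/2)*(13 - 13)/(-13))) = -14341*(-36588 + (-96 + (1/2)*(-1/13)*0)) = -14341*(-36588 + (-96 + 0)) = -14341*(-36588 - 96) = -14341*(-36684) = 526085244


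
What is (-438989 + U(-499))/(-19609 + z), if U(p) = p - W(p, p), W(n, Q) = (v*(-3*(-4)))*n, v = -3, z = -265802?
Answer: 152484/95137 ≈ 1.6028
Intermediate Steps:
W(n, Q) = -36*n (W(n, Q) = (-(-9)*(-4))*n = (-3*12)*n = -36*n)
U(p) = 37*p (U(p) = p - (-36)*p = p + 36*p = 37*p)
(-438989 + U(-499))/(-19609 + z) = (-438989 + 37*(-499))/(-19609 - 265802) = (-438989 - 18463)/(-285411) = -457452*(-1/285411) = 152484/95137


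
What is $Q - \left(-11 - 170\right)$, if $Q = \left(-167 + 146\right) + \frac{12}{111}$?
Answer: $\frac{5924}{37} \approx 160.11$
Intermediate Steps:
$Q = - \frac{773}{37}$ ($Q = -21 + 12 \cdot \frac{1}{111} = -21 + \frac{4}{37} = - \frac{773}{37} \approx -20.892$)
$Q - \left(-11 - 170\right) = - \frac{773}{37} - \left(-11 - 170\right) = - \frac{773}{37} - -181 = - \frac{773}{37} + 181 = \frac{5924}{37}$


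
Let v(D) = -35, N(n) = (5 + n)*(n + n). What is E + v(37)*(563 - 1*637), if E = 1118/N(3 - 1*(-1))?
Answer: 93799/36 ≈ 2605.5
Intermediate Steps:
N(n) = 2*n*(5 + n) (N(n) = (5 + n)*(2*n) = 2*n*(5 + n))
E = 559/36 (E = 1118/((2*(3 - 1*(-1))*(5 + (3 - 1*(-1))))) = 1118/((2*(3 + 1)*(5 + (3 + 1)))) = 1118/((2*4*(5 + 4))) = 1118/((2*4*9)) = 1118/72 = 1118*(1/72) = 559/36 ≈ 15.528)
E + v(37)*(563 - 1*637) = 559/36 - 35*(563 - 1*637) = 559/36 - 35*(563 - 637) = 559/36 - 35*(-74) = 559/36 + 2590 = 93799/36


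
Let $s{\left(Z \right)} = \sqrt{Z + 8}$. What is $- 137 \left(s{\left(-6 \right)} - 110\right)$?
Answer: $15070 - 137 \sqrt{2} \approx 14876.0$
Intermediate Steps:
$s{\left(Z \right)} = \sqrt{8 + Z}$
$- 137 \left(s{\left(-6 \right)} - 110\right) = - 137 \left(\sqrt{8 - 6} - 110\right) = - 137 \left(\sqrt{2} - 110\right) = - 137 \left(-110 + \sqrt{2}\right) = 15070 - 137 \sqrt{2}$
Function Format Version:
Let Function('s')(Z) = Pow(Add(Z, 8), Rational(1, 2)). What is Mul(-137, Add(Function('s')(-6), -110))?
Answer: Add(15070, Mul(-137, Pow(2, Rational(1, 2)))) ≈ 14876.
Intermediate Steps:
Function('s')(Z) = Pow(Add(8, Z), Rational(1, 2))
Mul(-137, Add(Function('s')(-6), -110)) = Mul(-137, Add(Pow(Add(8, -6), Rational(1, 2)), -110)) = Mul(-137, Add(Pow(2, Rational(1, 2)), -110)) = Mul(-137, Add(-110, Pow(2, Rational(1, 2)))) = Add(15070, Mul(-137, Pow(2, Rational(1, 2))))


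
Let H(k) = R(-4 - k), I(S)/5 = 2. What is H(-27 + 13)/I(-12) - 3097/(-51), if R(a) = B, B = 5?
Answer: 6245/102 ≈ 61.225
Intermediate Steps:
I(S) = 10 (I(S) = 5*2 = 10)
R(a) = 5
H(k) = 5
H(-27 + 13)/I(-12) - 3097/(-51) = 5/10 - 3097/(-51) = 5*(1/10) - 3097*(-1/51) = 1/2 + 3097/51 = 6245/102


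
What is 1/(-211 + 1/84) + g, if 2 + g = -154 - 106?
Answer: -4643510/17723 ≈ -262.00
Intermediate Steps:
g = -262 (g = -2 + (-154 - 106) = -2 - 260 = -262)
1/(-211 + 1/84) + g = 1/(-211 + 1/84) - 262 = 1/(-17723/84) - 262 = -84/17723 - 262 = -4643510/17723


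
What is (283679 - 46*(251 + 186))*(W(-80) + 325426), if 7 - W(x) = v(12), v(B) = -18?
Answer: 85781398227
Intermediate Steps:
W(x) = 25 (W(x) = 7 - 1*(-18) = 7 + 18 = 25)
(283679 - 46*(251 + 186))*(W(-80) + 325426) = (283679 - 46*(251 + 186))*(25 + 325426) = (283679 - 46*437)*325451 = (283679 - 20102)*325451 = 263577*325451 = 85781398227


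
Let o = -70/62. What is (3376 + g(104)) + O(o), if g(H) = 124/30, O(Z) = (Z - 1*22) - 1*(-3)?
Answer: 1562402/465 ≈ 3360.0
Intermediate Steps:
o = -35/31 (o = -70*1/62 = -35/31 ≈ -1.1290)
O(Z) = -19 + Z (O(Z) = (Z - 22) + 3 = (-22 + Z) + 3 = -19 + Z)
g(H) = 62/15 (g(H) = 124*(1/30) = 62/15)
(3376 + g(104)) + O(o) = (3376 + 62/15) + (-19 - 35/31) = 50702/15 - 624/31 = 1562402/465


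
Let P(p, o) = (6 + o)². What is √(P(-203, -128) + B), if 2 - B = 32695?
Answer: I*√17809 ≈ 133.45*I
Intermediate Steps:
B = -32693 (B = 2 - 1*32695 = 2 - 32695 = -32693)
√(P(-203, -128) + B) = √((6 - 128)² - 32693) = √((-122)² - 32693) = √(14884 - 32693) = √(-17809) = I*√17809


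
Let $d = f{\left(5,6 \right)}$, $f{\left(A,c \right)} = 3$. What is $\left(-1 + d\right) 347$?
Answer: $694$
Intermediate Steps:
$d = 3$
$\left(-1 + d\right) 347 = \left(-1 + 3\right) 347 = 2 \cdot 347 = 694$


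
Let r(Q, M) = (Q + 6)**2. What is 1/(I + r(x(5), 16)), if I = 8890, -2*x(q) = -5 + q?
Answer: 1/8926 ≈ 0.00011203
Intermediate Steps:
x(q) = 5/2 - q/2 (x(q) = -(-5 + q)/2 = 5/2 - q/2)
r(Q, M) = (6 + Q)**2
1/(I + r(x(5), 16)) = 1/(8890 + (6 + (5/2 - 1/2*5))**2) = 1/(8890 + (6 + (5/2 - 5/2))**2) = 1/(8890 + (6 + 0)**2) = 1/(8890 + 6**2) = 1/(8890 + 36) = 1/8926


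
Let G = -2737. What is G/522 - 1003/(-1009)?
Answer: -2238067/526698 ≈ -4.2492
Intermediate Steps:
G/522 - 1003/(-1009) = -2737/522 - 1003/(-1009) = -2737*1/522 - 1003*(-1/1009) = -2737/522 + 1003/1009 = -2238067/526698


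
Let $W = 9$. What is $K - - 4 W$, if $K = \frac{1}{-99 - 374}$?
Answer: $\frac{17027}{473} \approx 35.998$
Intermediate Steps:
$K = - \frac{1}{473}$ ($K = \frac{1}{-473} = - \frac{1}{473} \approx -0.0021142$)
$K - - 4 W = - \frac{1}{473} - \left(-4\right) 9 = - \frac{1}{473} - -36 = - \frac{1}{473} + 36 = \frac{17027}{473}$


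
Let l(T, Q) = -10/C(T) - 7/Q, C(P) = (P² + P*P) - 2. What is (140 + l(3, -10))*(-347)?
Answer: -1944241/40 ≈ -48606.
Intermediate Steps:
C(P) = -2 + 2*P² (C(P) = (P² + P²) - 2 = 2*P² - 2 = -2 + 2*P²)
l(T, Q) = -10/(-2 + 2*T²) - 7/Q
(140 + l(3, -10))*(-347) = (140 + (7 - 7*3² - 5*(-10))/((-10)*(-1 + 3²)))*(-347) = (140 - (7 - 7*9 + 50)/(10*(-1 + 9)))*(-347) = (140 - ⅒*(7 - 63 + 50)/8)*(-347) = (140 - ⅒*⅛*(-6))*(-347) = (140 + 3/40)*(-347) = (5603/40)*(-347) = -1944241/40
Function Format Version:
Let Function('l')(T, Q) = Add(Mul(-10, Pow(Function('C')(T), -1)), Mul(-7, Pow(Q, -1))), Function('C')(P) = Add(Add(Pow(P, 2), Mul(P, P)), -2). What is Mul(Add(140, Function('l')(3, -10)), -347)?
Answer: Rational(-1944241, 40) ≈ -48606.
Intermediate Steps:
Function('C')(P) = Add(-2, Mul(2, Pow(P, 2))) (Function('C')(P) = Add(Add(Pow(P, 2), Pow(P, 2)), -2) = Add(Mul(2, Pow(P, 2)), -2) = Add(-2, Mul(2, Pow(P, 2))))
Function('l')(T, Q) = Add(Mul(-10, Pow(Add(-2, Mul(2, Pow(T, 2))), -1)), Mul(-7, Pow(Q, -1)))
Mul(Add(140, Function('l')(3, -10)), -347) = Mul(Add(140, Mul(Pow(-10, -1), Pow(Add(-1, Pow(3, 2)), -1), Add(7, Mul(-7, Pow(3, 2)), Mul(-5, -10)))), -347) = Mul(Add(140, Mul(Rational(-1, 10), Pow(Add(-1, 9), -1), Add(7, Mul(-7, 9), 50))), -347) = Mul(Add(140, Mul(Rational(-1, 10), Pow(8, -1), Add(7, -63, 50))), -347) = Mul(Add(140, Mul(Rational(-1, 10), Rational(1, 8), -6)), -347) = Mul(Add(140, Rational(3, 40)), -347) = Mul(Rational(5603, 40), -347) = Rational(-1944241, 40)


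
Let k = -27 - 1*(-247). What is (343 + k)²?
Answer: 316969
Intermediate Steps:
k = 220 (k = -27 + 247 = 220)
(343 + k)² = (343 + 220)² = 563² = 316969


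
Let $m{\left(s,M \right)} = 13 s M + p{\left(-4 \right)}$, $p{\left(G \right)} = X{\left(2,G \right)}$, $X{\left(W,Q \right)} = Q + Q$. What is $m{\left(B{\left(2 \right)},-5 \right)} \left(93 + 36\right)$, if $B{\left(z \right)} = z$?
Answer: $-17802$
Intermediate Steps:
$X{\left(W,Q \right)} = 2 Q$
$p{\left(G \right)} = 2 G$
$m{\left(s,M \right)} = -8 + 13 M s$ ($m{\left(s,M \right)} = 13 s M + 2 \left(-4\right) = 13 M s - 8 = -8 + 13 M s$)
$m{\left(B{\left(2 \right)},-5 \right)} \left(93 + 36\right) = \left(-8 + 13 \left(-5\right) 2\right) \left(93 + 36\right) = \left(-8 - 130\right) 129 = \left(-138\right) 129 = -17802$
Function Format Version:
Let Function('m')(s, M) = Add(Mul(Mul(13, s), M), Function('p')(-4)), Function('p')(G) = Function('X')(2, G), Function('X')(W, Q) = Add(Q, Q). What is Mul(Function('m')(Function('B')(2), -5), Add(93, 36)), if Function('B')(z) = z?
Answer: -17802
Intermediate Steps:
Function('X')(W, Q) = Mul(2, Q)
Function('p')(G) = Mul(2, G)
Function('m')(s, M) = Add(-8, Mul(13, M, s)) (Function('m')(s, M) = Add(Mul(Mul(13, s), M), Mul(2, -4)) = Add(Mul(13, M, s), -8) = Add(-8, Mul(13, M, s)))
Mul(Function('m')(Function('B')(2), -5), Add(93, 36)) = Mul(Add(-8, Mul(13, -5, 2)), Add(93, 36)) = Mul(Add(-8, -130), 129) = Mul(-138, 129) = -17802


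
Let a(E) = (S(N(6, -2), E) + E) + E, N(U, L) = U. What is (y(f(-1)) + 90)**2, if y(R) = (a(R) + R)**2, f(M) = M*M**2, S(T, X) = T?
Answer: 9801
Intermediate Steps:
f(M) = M**3
a(E) = 6 + 2*E (a(E) = (6 + E) + E = 6 + 2*E)
y(R) = (6 + 3*R)**2 (y(R) = ((6 + 2*R) + R)**2 = (6 + 3*R)**2)
(y(f(-1)) + 90)**2 = (9*(2 + (-1)**3)**2 + 90)**2 = (9*(2 - 1)**2 + 90)**2 = (9*1**2 + 90)**2 = (9*1 + 90)**2 = (9 + 90)**2 = 99**2 = 9801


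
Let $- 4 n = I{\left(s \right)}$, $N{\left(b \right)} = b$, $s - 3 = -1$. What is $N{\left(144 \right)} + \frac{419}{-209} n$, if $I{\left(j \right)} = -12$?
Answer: $\frac{28839}{209} \approx 137.99$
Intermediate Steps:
$s = 2$ ($s = 3 - 1 = 2$)
$n = 3$ ($n = \left(- \frac{1}{4}\right) \left(-12\right) = 3$)
$N{\left(144 \right)} + \frac{419}{-209} n = 144 + \frac{419}{-209} \cdot 3 = 144 + 419 \left(- \frac{1}{209}\right) 3 = 144 - \frac{1257}{209} = \frac{28839}{209}$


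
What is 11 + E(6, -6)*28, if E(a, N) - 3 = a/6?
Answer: 123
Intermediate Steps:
E(a, N) = 3 + a/6
11 + E(6, -6)*28 = 11 + (3 + (⅙)*6)*28 = 11 + (3 + 1)*28 = 11 + 4*28 = 11 + 112 = 123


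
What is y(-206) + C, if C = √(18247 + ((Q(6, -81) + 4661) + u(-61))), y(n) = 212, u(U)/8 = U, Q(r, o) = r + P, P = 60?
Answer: 212 + √22486 ≈ 361.95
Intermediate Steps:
Q(r, o) = 60 + r (Q(r, o) = r + 60 = 60 + r)
u(U) = 8*U
C = √22486 (C = √(18247 + (((60 + 6) + 4661) + 8*(-61))) = √(18247 + ((66 + 4661) - 488)) = √(18247 + (4727 - 488)) = √(18247 + 4239) = √22486 ≈ 149.95)
y(-206) + C = 212 + √22486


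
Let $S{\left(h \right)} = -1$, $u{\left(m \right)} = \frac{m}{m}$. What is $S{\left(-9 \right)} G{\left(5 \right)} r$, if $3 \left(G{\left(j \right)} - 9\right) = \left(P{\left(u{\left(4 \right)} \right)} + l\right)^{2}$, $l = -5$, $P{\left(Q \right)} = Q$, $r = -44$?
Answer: $\frac{1892}{3} \approx 630.67$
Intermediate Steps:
$u{\left(m \right)} = 1$
$G{\left(j \right)} = \frac{43}{3}$ ($G{\left(j \right)} = 9 + \frac{\left(1 - 5\right)^{2}}{3} = 9 + \frac{\left(-4\right)^{2}}{3} = 9 + \frac{1}{3} \cdot 16 = 9 + \frac{16}{3} = \frac{43}{3}$)
$S{\left(-9 \right)} G{\left(5 \right)} r = \left(-1\right) \frac{43}{3} \left(-44\right) = \left(- \frac{43}{3}\right) \left(-44\right) = \frac{1892}{3}$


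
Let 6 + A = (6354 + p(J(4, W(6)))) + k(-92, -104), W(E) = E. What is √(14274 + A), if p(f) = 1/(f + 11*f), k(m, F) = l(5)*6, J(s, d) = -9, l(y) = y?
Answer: √6691245/18 ≈ 143.71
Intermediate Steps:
k(m, F) = 30 (k(m, F) = 5*6 = 30)
p(f) = 1/(12*f)
A = 688823/108 (A = -6 + ((6354 + (1/12)/(-9)) + 30) = -6 + ((6354 + (1/12)*(-⅑)) + 30) = -6 + ((6354 - 1/108) + 30) = -6 + (686231/108 + 30) = -6 + 689471/108 = 688823/108 ≈ 6378.0)
√(14274 + A) = √(14274 + 688823/108) = √(2230415/108) = √6691245/18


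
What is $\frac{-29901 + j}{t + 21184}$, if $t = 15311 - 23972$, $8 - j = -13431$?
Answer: $- \frac{16462}{12523} \approx -1.3145$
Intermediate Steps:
$j = 13439$ ($j = 8 - -13431 = 8 + 13431 = 13439$)
$t = -8661$
$\frac{-29901 + j}{t + 21184} = \frac{-29901 + 13439}{-8661 + 21184} = - \frac{16462}{12523}$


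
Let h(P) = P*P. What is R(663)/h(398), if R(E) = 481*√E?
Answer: 481*√663/158404 ≈ 0.078187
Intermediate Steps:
h(P) = P²
R(663)/h(398) = (481*√663)/(398²) = (481*√663)/158404 = (481*√663)*(1/158404) = 481*√663/158404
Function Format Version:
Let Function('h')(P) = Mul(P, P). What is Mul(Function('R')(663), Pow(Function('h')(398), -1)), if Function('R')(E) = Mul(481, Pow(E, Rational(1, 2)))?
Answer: Mul(Rational(481, 158404), Pow(663, Rational(1, 2))) ≈ 0.078187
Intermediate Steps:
Function('h')(P) = Pow(P, 2)
Mul(Function('R')(663), Pow(Function('h')(398), -1)) = Mul(Mul(481, Pow(663, Rational(1, 2))), Pow(Pow(398, 2), -1)) = Mul(Mul(481, Pow(663, Rational(1, 2))), Pow(158404, -1)) = Mul(Mul(481, Pow(663, Rational(1, 2))), Rational(1, 158404)) = Mul(Rational(481, 158404), Pow(663, Rational(1, 2)))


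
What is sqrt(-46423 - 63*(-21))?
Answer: 10*I*sqrt(451) ≈ 212.37*I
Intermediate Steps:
sqrt(-46423 - 63*(-21)) = sqrt(-46423 + 1323) = sqrt(-45100) = 10*I*sqrt(451)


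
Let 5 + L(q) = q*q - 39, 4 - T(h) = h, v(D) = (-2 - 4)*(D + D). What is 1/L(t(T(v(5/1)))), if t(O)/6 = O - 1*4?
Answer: 1/129556 ≈ 7.7187e-6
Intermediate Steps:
v(D) = -12*D
T(h) = 4 - h
t(O) = -24 + 6*O (t(O) = 6*(O - 1*4) = 6*(O - 4) = 6*(-4 + O) = -24 + 6*O)
L(q) = -44 + q**2 (L(q) = -5 + (q*q - 39) = -5 + (q**2 - 39) = -5 + (-39 + q**2) = -44 + q**2)
1/L(t(T(v(5/1)))) = 1/(-44 + (-24 + 6*(4 - (-12)*5/1))**2) = 1/(-44 + (-24 + 6*(4 - (-12)*5*1))**2) = 1/(-44 + (-24 + 6*(4 - (-12)*5))**2) = 1/(-44 + (-24 + 6*(4 - 1*(-60)))**2) = 1/(-44 + (-24 + 6*(4 + 60))**2) = 1/(-44 + (-24 + 6*64)**2) = 1/(-44 + (-24 + 384)**2) = 1/(-44 + 360**2) = 1/(-44 + 129600) = 1/129556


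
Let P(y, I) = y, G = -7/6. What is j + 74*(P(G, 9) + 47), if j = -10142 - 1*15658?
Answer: -67225/3 ≈ -22408.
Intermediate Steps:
G = -7/6 (G = -7*⅙ = -7/6 ≈ -1.1667)
j = -25800 (j = -10142 - 15658 = -25800)
j + 74*(P(G, 9) + 47) = -25800 + 74*(-7/6 + 47) = -25800 + 74*(275/6) = -25800 + 10175/3 = -67225/3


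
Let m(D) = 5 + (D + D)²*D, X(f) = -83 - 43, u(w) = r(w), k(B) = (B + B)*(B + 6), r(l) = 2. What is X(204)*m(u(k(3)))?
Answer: -4662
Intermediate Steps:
k(B) = 2*B*(6 + B) (k(B) = (2*B)*(6 + B) = 2*B*(6 + B))
u(w) = 2
X(f) = -126
m(D) = 5 + 4*D³ (m(D) = 5 + (2*D)²*D = 5 + (4*D²)*D = 5 + 4*D³)
X(204)*m(u(k(3))) = -126*(5 + 4*2³) = -126*(5 + 4*8) = -126*(5 + 32) = -126*37 = -4662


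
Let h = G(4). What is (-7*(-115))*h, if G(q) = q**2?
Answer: 12880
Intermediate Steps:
h = 16 (h = 4**2 = 16)
(-7*(-115))*h = -7*(-115)*16 = 805*16 = 12880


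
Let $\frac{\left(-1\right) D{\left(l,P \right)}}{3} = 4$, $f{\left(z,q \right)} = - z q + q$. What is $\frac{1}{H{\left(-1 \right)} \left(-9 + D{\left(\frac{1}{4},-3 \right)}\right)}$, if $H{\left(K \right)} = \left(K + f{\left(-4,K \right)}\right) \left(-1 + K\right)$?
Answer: $- \frac{1}{252} \approx -0.0039683$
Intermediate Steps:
$f{\left(z,q \right)} = q - q z$ ($f{\left(z,q \right)} = - q z + q = q - q z$)
$D{\left(l,P \right)} = -12$ ($D{\left(l,P \right)} = \left(-3\right) 4 = -12$)
$H{\left(K \right)} = 6 K \left(-1 + K\right)$ ($H{\left(K \right)} = \left(K + K \left(1 - -4\right)\right) \left(-1 + K\right) = \left(K + K \left(1 + 4\right)\right) \left(-1 + K\right) = \left(K + K 5\right) \left(-1 + K\right) = \left(K + 5 K\right) \left(-1 + K\right) = 6 K \left(-1 + K\right)$)
$\frac{1}{H{\left(-1 \right)} \left(-9 + D{\left(\frac{1}{4},-3 \right)}\right)} = \frac{1}{6 \left(-1\right) \left(-1 - 1\right) \left(-9 - 12\right)} = \frac{1}{6 \left(-1\right) \left(-2\right) \left(-21\right)} = \frac{1}{12 \left(-21\right)} = \frac{1}{-252} = - \frac{1}{252}$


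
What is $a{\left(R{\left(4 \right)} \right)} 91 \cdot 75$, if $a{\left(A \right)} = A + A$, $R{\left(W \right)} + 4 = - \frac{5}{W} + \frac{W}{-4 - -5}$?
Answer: $- \frac{34125}{2} \approx -17063.0$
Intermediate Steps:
$R{\left(W \right)} = -4 + W - \frac{5}{W}$ ($R{\left(W \right)} = -4 + \left(- \frac{5}{W} + \frac{W}{-4 - -5}\right) = -4 + \left(- \frac{5}{W} + \frac{W}{-4 + 5}\right) = -4 + \left(- \frac{5}{W} + \frac{W}{1}\right) = -4 + \left(- \frac{5}{W} + W 1\right) = -4 + \left(- \frac{5}{W} + W\right) = -4 + \left(W - \frac{5}{W}\right) = -4 + W - \frac{5}{W}$)
$a{\left(A \right)} = 2 A$
$a{\left(R{\left(4 \right)} \right)} 91 \cdot 75 = 2 \left(-4 + 4 - \frac{5}{4}\right) 91 \cdot 75 = 2 \left(- \frac{5}{4}\right) 91 \cdot 75 = \left(- \frac{5}{2}\right) 91 \cdot 75 = \left(- \frac{455}{2}\right) 75 = - \frac{34125}{2}$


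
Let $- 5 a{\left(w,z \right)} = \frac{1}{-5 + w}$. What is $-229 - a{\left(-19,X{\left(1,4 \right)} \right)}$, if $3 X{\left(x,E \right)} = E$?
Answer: $- \frac{27481}{120} \approx -229.01$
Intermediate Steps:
$X{\left(x,E \right)} = \frac{E}{3}$
$a{\left(w,z \right)} = - \frac{1}{5 \left(-5 + w\right)}$
$-229 - a{\left(-19,X{\left(1,4 \right)} \right)} = -229 - - \frac{1}{-25 + 5 \left(-19\right)} = -229 - - \frac{1}{-25 - 95} = -229 - - \frac{1}{-120} = -229 - \left(-1\right) \left(- \frac{1}{120}\right) = -229 - \frac{1}{120} = - \frac{27481}{120}$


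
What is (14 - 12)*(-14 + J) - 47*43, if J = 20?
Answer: -2009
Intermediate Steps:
(14 - 12)*(-14 + J) - 47*43 = (14 - 12)*(-14 + 20) - 47*43 = 2*6 - 2021 = 12 - 2021 = -2009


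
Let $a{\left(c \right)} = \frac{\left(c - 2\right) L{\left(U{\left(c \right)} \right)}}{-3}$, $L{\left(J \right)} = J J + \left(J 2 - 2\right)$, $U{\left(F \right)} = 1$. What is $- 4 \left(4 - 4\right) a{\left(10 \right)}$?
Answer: $0$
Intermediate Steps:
$L{\left(J \right)} = -2 + J^{2} + 2 J$ ($L{\left(J \right)} = J^{2} + \left(2 J - 2\right) = J^{2} + \left(-2 + 2 J\right) = -2 + J^{2} + 2 J$)
$a{\left(c \right)} = \frac{2}{3} - \frac{c}{3}$ ($a{\left(c \right)} = \frac{\left(c - 2\right) \left(-2 + 1^{2} + 2 \cdot 1\right)}{-3} = \left(-2 + c\right) \left(-2 + 1 + 2\right) \left(- \frac{1}{3}\right) = \left(-2 + c\right) 1 \left(- \frac{1}{3}\right) = \left(-2 + c\right) \left(- \frac{1}{3}\right) = \frac{2}{3} - \frac{c}{3}$)
$- 4 \left(4 - 4\right) a{\left(10 \right)} = - 4 \left(4 - 4\right) \left(\frac{2}{3} - \frac{10}{3}\right) = \left(-4\right) 0 \left(\frac{2}{3} - \frac{10}{3}\right) = 0 \left(- \frac{8}{3}\right) = 0$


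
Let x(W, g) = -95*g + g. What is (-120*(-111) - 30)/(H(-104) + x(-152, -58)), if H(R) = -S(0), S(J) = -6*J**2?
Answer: 6645/2726 ≈ 2.4376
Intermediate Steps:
x(W, g) = -94*g
H(R) = 0 (H(R) = -(-6)*0**2 = -(-6)*0 = -1*0 = 0)
(-120*(-111) - 30)/(H(-104) + x(-152, -58)) = (-120*(-111) - 30)/(0 - 94*(-58)) = (13320 - 30)/(0 + 5452) = 13290/5452 = 13290*(1/5452) = 6645/2726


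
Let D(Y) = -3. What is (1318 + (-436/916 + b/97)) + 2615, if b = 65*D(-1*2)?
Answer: 87308501/22213 ≈ 3930.5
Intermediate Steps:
b = -195 (b = 65*(-3) = -195)
(1318 + (-436/916 + b/97)) + 2615 = (1318 + (-436/916 - 195/97)) + 2615 = (1318 + (-436*1/916 - 195*1/97)) + 2615 = (1318 + (-109/229 - 195/97)) + 2615 = (1318 - 55228/22213) + 2615 = 29221506/22213 + 2615 = 87308501/22213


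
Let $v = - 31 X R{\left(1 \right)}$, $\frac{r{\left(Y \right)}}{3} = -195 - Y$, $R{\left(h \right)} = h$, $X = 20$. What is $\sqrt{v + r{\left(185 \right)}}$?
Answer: $4 i \sqrt{110} \approx 41.952 i$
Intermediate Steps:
$r{\left(Y \right)} = -585 - 3 Y$ ($r{\left(Y \right)} = 3 \left(-195 - Y\right) = -585 - 3 Y$)
$v = -620$ ($v = - 31 \cdot 20 \cdot 1 = - 620 \cdot 1 = \left(-1\right) 620 = -620$)
$\sqrt{v + r{\left(185 \right)}} = \sqrt{-620 - 1140} = \sqrt{-1760} = 4 i \sqrt{110}$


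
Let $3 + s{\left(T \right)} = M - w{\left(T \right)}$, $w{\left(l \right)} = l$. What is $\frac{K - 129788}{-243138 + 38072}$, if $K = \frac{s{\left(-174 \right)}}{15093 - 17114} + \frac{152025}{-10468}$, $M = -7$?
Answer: $\frac{2746081563741}{4338341024648} \approx 0.63298$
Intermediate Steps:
$s{\left(T \right)} = -10 - T$ ($s{\left(T \right)} = -3 - \left(7 + T\right) = -10 - T$)
$K = - \frac{308959277}{21155828}$ ($K = \frac{-10 - -174}{15093 - 17114} + \frac{152025}{-10468} = \frac{-10 + 174}{15093 - 17114} + 152025 \left(- \frac{1}{10468}\right) = \frac{164}{-2021} - \frac{152025}{10468} = 164 \left(- \frac{1}{2021}\right) - \frac{152025}{10468} = - \frac{164}{2021} - \frac{152025}{10468} = - \frac{308959277}{21155828} \approx -14.604$)
$\frac{K - 129788}{-243138 + 38072} = \frac{- \frac{308959277}{21155828} - 129788}{-243138 + 38072} = - \frac{2746081563741}{21155828 \left(-205066\right)} = \left(- \frac{2746081563741}{21155828}\right) \left(- \frac{1}{205066}\right) = \frac{2746081563741}{4338341024648}$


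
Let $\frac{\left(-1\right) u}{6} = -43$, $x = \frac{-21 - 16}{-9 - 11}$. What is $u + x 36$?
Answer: $\frac{1623}{5} \approx 324.6$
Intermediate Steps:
$x = \frac{37}{20}$ ($x = - \frac{37}{-20} = \left(-37\right) \left(- \frac{1}{20}\right) = \frac{37}{20} \approx 1.85$)
$u = 258$ ($u = \left(-6\right) \left(-43\right) = 258$)
$u + x 36 = 258 + \frac{37}{20} \cdot 36 = 258 + \frac{333}{5} = \frac{1623}{5}$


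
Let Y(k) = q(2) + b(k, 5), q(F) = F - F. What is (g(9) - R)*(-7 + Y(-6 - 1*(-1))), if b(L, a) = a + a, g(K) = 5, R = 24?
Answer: -57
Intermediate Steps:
q(F) = 0
b(L, a) = 2*a
Y(k) = 10 (Y(k) = 0 + 2*5 = 0 + 10 = 10)
(g(9) - R)*(-7 + Y(-6 - 1*(-1))) = (5 - 1*24)*(-7 + 10) = (5 - 24)*3 = -19*3 = -57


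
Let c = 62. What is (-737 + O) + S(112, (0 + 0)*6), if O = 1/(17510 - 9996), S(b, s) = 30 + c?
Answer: -4846529/7514 ≈ -645.00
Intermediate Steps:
S(b, s) = 92 (S(b, s) = 30 + 62 = 92)
O = 1/7514 ≈ 0.00013308
(-737 + O) + S(112, (0 + 0)*6) = (-737 + 1/7514) + 92 = -5537817/7514 + 92 = -4846529/7514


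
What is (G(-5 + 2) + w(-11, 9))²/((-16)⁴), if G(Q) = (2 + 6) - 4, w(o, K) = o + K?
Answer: 1/16384 ≈ 6.1035e-5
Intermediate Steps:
w(o, K) = K + o
G(Q) = 4 (G(Q) = 8 - 4 = 4)
(G(-5 + 2) + w(-11, 9))²/((-16)⁴) = (4 + (9 - 11))²/((-16)⁴) = (4 - 2)²/65536 = 2²*(1/65536) = 4*(1/65536) = 1/16384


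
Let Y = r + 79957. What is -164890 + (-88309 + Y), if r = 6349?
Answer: -166893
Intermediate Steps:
Y = 86306 (Y = 6349 + 79957 = 86306)
-164890 + (-88309 + Y) = -164890 + (-88309 + 86306) = -164890 - 2003 = -166893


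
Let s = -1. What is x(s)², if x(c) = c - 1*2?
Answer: 9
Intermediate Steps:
x(c) = -2 + c (x(c) = c - 2 = -2 + c)
x(s)² = (-2 - 1)² = (-3)² = 9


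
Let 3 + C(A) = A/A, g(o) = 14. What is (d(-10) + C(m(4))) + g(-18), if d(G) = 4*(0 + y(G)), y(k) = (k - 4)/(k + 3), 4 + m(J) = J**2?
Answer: 20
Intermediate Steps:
m(J) = -4 + J**2
y(k) = (-4 + k)/(3 + k)
C(A) = -2 (C(A) = -3 + A/A = -3 + 1 = -2)
d(G) = 4*(-4 + G)/(3 + G) (d(G) = 4*(0 + (-4 + G)/(3 + G)) = 4*((-4 + G)/(3 + G)) = 4*(-4 + G)/(3 + G))
(d(-10) + C(m(4))) + g(-18) = (4*(-4 - 10)/(3 - 10) - 2) + 14 = (4*(-14)/(-7) - 2) + 14 = (4*(-1/7)*(-14) - 2) + 14 = (8 - 2) + 14 = 6 + 14 = 20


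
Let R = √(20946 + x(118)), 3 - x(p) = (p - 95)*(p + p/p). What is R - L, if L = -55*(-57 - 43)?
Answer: -5500 + 2*√4553 ≈ -5365.0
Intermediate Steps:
x(p) = 3 - (1 + p)*(-95 + p) (x(p) = 3 - (p - 95)*(p + p/p) = 3 - (-95 + p)*(p + 1) = 3 - (-95 + p)*(1 + p) = 3 - (1 + p)*(-95 + p))
R = 2*√4553 (R = √(20946 + (98 - 1*118² + 94*118)) = √(20946 + (98 - 1*13924 + 11092)) = √(20946 + (98 - 13924 + 11092)) = √(20946 - 2734) = √18212 = 2*√4553 ≈ 134.95)
L = 5500 (L = -55*(-100) = 5500)
R - L = 2*√4553 - 1*5500 = 2*√4553 - 5500 = -5500 + 2*√4553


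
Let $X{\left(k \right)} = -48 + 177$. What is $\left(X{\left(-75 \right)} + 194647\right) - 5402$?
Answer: $189374$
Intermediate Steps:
$X{\left(k \right)} = 129$
$\left(X{\left(-75 \right)} + 194647\right) - 5402 = \left(129 + 194647\right) - 5402 = 194776 - 5402 = 189374$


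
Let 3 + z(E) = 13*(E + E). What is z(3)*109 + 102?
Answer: 8277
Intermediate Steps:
z(E) = -3 + 26*E (z(E) = -3 + 13*(E + E) = -3 + 13*(2*E) = -3 + 26*E)
z(3)*109 + 102 = (-3 + 26*3)*109 + 102 = (-3 + 78)*109 + 102 = 75*109 + 102 = 8175 + 102 = 8277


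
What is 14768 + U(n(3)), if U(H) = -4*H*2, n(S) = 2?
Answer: 14752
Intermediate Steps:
U(H) = -8*H
14768 + U(n(3)) = 14768 - 8*2 = 14768 - 16 = 14752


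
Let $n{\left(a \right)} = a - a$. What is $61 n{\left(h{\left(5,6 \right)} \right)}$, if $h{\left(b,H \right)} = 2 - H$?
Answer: $0$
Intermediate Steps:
$n{\left(a \right)} = 0$
$61 n{\left(h{\left(5,6 \right)} \right)} = 61 \cdot 0 = 0$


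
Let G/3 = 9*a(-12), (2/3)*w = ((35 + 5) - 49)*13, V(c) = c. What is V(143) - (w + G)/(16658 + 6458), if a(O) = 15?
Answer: 6610717/46232 ≈ 142.99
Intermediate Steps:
w = -351/2 (w = 3*(((35 + 5) - 49)*13)/2 = 3*((40 - 49)*13)/2 = 3*(-9*13)/2 = (3/2)*(-117) = -351/2 ≈ -175.50)
G = 405 (G = 3*(9*15) = 3*135 = 405)
V(143) - (w + G)/(16658 + 6458) = 143 - (-351/2 + 405)/(16658 + 6458) = 143 - 459/(2*23116) = 143 - 1*459/46232 = 143 - 459/46232 = 6610717/46232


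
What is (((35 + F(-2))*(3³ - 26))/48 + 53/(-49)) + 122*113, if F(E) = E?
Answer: 10807915/784 ≈ 13786.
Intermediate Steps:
(((35 + F(-2))*(3³ - 26))/48 + 53/(-49)) + 122*113 = (((35 - 2)*(3³ - 26))/48 + 53/(-49)) + 122*113 = ((33*(27 - 26))*(1/48) + 53*(-1/49)) + 13786 = ((33*1)*(1/48) - 53/49) + 13786 = (33*(1/48) - 53/49) + 13786 = (11/16 - 53/49) + 13786 = -309/784 + 13786 = 10807915/784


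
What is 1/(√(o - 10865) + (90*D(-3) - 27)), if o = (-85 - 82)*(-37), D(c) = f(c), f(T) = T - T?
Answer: -9/1805 - I*√4686/5415 ≈ -0.0049862 - 0.012642*I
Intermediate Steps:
f(T) = 0
D(c) = 0
o = 6179 (o = -167*(-37) = 6179)
1/(√(o - 10865) + (90*D(-3) - 27)) = 1/(√(6179 - 10865) + (90*0 - 27)) = 1/(√(-4686) + (0 - 27)) = 1/(I*√4686 - 27) = 1/(-27 + I*√4686)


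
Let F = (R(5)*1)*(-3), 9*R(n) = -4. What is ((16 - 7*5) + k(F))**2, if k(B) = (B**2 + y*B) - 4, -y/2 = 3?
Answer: 69169/81 ≈ 853.94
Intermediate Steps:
y = -6 (y = -2*3 = -6)
R(n) = -4/9 (R(n) = (1/9)*(-4) = -4/9)
F = 4/3 (F = -4/9*1*(-3) = -4/9*(-3) = 4/3 ≈ 1.3333)
k(B) = -4 + B**2 - 6*B (k(B) = (B**2 - 6*B) - 4 = -4 + B**2 - 6*B)
((16 - 7*5) + k(F))**2 = ((16 - 7*5) + (-4 + (4/3)**2 - 6*4/3))**2 = ((16 - 1*35) + (-4 + 16/9 - 8))**2 = ((16 - 35) - 92/9)**2 = (-19 - 92/9)**2 = (-263/9)**2 = 69169/81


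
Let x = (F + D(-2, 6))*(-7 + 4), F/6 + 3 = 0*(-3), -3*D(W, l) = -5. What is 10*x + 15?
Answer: 505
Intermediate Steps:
D(W, l) = 5/3 (D(W, l) = -⅓*(-5) = 5/3)
F = -18 (F = -18 + 6*(0*(-3)) = -18 + 6*0 = -18 + 0 = -18)
x = 49 (x = (-18 + 5/3)*(-7 + 4) = -49/3*(-3) = 49)
10*x + 15 = 10*49 + 15 = 490 + 15 = 505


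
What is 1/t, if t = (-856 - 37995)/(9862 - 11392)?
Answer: 1530/38851 ≈ 0.039381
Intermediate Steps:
t = 38851/1530 (t = -38851/(-1530) = -38851*(-1/1530) = 38851/1530 ≈ 25.393)
1/t = 1/(38851/1530) = 1530/38851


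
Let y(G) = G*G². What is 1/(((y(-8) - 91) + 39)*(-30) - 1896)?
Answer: 1/15024 ≈ 6.6560e-5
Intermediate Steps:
y(G) = G³
1/(((y(-8) - 91) + 39)*(-30) - 1896) = 1/((((-8)³ - 91) + 39)*(-30) - 1896) = 1/(((-512 - 91) + 39)*(-30) - 1896) = 1/((-603 + 39)*(-30) - 1896) = 1/(-564*(-30) - 1896) = 1/(16920 - 1896) = 1/15024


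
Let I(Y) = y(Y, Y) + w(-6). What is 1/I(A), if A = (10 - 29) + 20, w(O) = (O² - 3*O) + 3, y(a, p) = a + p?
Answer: 1/59 ≈ 0.016949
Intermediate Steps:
w(O) = 3 + O² - 3*O
A = 1 (A = -19 + 20 = 1)
I(Y) = 57 + 2*Y (I(Y) = (Y + Y) + (3 + (-6)² - 3*(-6)) = 2*Y + (3 + 36 + 18) = 2*Y + 57 = 57 + 2*Y)
1/I(A) = 1/(57 + 2*1) = 1/(57 + 2) = 1/59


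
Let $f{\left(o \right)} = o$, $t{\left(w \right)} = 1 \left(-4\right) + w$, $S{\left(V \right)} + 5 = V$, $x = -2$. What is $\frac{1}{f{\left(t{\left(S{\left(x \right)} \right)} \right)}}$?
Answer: $- \frac{1}{11} \approx -0.090909$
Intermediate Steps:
$S{\left(V \right)} = -5 + V$
$t{\left(w \right)} = -4 + w$
$\frac{1}{f{\left(t{\left(S{\left(x \right)} \right)} \right)}} = \frac{1}{-4 - 7} = \frac{1}{-11} = - \frac{1}{11}$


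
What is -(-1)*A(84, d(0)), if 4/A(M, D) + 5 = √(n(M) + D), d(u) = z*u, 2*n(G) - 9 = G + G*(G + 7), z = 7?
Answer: 40/7687 + 4*√15474/7687 ≈ 0.069933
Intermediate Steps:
n(G) = 9/2 + G/2 + G*(7 + G)/2 (n(G) = 9/2 + (G + G*(G + 7))/2 = 9/2 + (G + G*(7 + G))/2 = 9/2 + (G/2 + G*(7 + G)/2) = 9/2 + G/2 + G*(7 + G)/2)
d(u) = 7*u
A(M, D) = 4/(-5 + √(9/2 + D + M²/2 + 4*M)) (A(M, D) = 4/(-5 + √((9/2 + M²/2 + 4*M) + D)) = 4/(-5 + √(9/2 + D + M²/2 + 4*M)))
-(-1)*A(84, d(0)) = -(-1)*8/(-10 + √2*√(9 + 84² + 2*(7*0) + 8*84)) = -(-1)*8/(-10 + √2*√(9 + 7056 + 2*0 + 672)) = -(-1)*8/(-10 + √2*√(9 + 7056 + 0 + 672)) = -(-1)*8/(-10 + √2*√7737) = -(-1)*8/(-10 + √15474) = -(-8)/(-10 + √15474) = 8/(-10 + √15474)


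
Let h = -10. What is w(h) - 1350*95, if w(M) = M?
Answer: -128260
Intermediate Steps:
w(h) - 1350*95 = -10 - 1350*95 = -10 - 128250 = -128260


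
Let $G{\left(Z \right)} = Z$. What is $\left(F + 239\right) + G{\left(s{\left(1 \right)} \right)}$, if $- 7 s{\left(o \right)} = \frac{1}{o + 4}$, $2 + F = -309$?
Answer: $- \frac{2521}{35} \approx -72.029$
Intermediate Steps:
$F = -311$ ($F = -2 - 309 = -311$)
$s{\left(o \right)} = - \frac{1}{7 \left(4 + o\right)}$ ($s{\left(o \right)} = - \frac{1}{7 \left(o + 4\right)} = - \frac{1}{7 \left(4 + o\right)}$)
$\left(F + 239\right) + G{\left(s{\left(1 \right)} \right)} = \left(-311 + 239\right) - \frac{1}{28 + 7 \cdot 1} = -72 - \frac{1}{28 + 7} = -72 - \frac{1}{35} = - \frac{2521}{35}$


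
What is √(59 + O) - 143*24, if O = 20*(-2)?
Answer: -3432 + √19 ≈ -3427.6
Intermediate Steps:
O = -40
√(59 + O) - 143*24 = √(59 - 40) - 143*24 = √19 - 3432 = -3432 + √19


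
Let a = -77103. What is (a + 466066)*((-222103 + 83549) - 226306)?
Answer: -141917040180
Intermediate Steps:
(a + 466066)*((-222103 + 83549) - 226306) = (-77103 + 466066)*((-222103 + 83549) - 226306) = 388963*(-138554 - 226306) = 388963*(-364860) = -141917040180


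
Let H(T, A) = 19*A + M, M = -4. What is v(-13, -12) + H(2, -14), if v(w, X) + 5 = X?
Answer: -287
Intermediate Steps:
v(w, X) = -5 + X
H(T, A) = -4 + 19*A (H(T, A) = 19*A - 4 = -4 + 19*A)
v(-13, -12) + H(2, -14) = (-5 - 12) + (-4 + 19*(-14)) = -17 + (-4 - 266) = -17 - 270 = -287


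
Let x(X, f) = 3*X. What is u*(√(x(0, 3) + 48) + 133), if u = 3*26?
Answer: 10374 + 312*√3 ≈ 10914.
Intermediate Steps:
u = 78
u*(√(x(0, 3) + 48) + 133) = 78*(√(3*0 + 48) + 133) = 78*(√(0 + 48) + 133) = 78*(√48 + 133) = 78*(4*√3 + 133) = 78*(133 + 4*√3) = 10374 + 312*√3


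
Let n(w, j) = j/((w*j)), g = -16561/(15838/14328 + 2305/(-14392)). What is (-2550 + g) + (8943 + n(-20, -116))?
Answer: -5422354639127/487286140 ≈ -11128.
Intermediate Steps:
g = -426877528392/24364307 (g = -16561/(15838*(1/14328) + 2305*(-1/14392)) = -16561/(7919/7164 - 2305/14392) = -16561/24364307/25776072 = -16561*25776072/24364307 = -426877528392/24364307 ≈ -17521.)
n(w, j) = 1/w (n(w, j) = j/((j*w)) = j*(1/(j*w)) = 1/w)
(-2550 + g) + (8943 + n(-20, -116)) = (-2550 - 426877528392/24364307) + (8943 + 1/(-20)) = -489006511242/24364307 + (8943 - 1/20) = -489006511242/24364307 + 178859/20 = -5422354639127/487286140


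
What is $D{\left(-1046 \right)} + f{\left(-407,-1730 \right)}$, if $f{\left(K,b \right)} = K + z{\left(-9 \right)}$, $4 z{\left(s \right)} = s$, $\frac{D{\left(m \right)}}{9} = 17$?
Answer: $- \frac{1025}{4} \approx -256.25$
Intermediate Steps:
$D{\left(m \right)} = 153$ ($D{\left(m \right)} = 9 \cdot 17 = 153$)
$z{\left(s \right)} = \frac{s}{4}$
$f{\left(K,b \right)} = - \frac{9}{4} + K$ ($f{\left(K,b \right)} = K + \frac{1}{4} \left(-9\right) = K - \frac{9}{4} = - \frac{9}{4} + K$)
$D{\left(-1046 \right)} + f{\left(-407,-1730 \right)} = 153 - \frac{1637}{4} = - \frac{1025}{4}$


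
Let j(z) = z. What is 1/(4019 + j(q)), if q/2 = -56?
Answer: 1/3907 ≈ 0.00025595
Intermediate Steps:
q = -112 (q = 2*(-56) = -112)
1/(4019 + j(q)) = 1/(4019 - 112) = 1/3907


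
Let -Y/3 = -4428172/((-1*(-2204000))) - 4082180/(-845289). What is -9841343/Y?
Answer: 1527882406567659000/1313509909573 ≈ 1.1632e+6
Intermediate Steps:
Y = -1313509909573/155251413000 (Y = -3*(-4428172/((-1*(-2204000))) - 4082180/(-845289)) = -3*(-4428172/2204000 - 4082180*(-1/845289)) = -3*(-4428172*1/2204000 + 4082180/845289) = -3*(-1107043/551000 + 4082180/845289) = -3*1313509909573/465754239000 = -1313509909573/155251413000 ≈ -8.4605)
-9841343/Y = -9841343/(-1313509909573/155251413000) = -9841343*(-155251413000/1313509909573) = 1527882406567659000/1313509909573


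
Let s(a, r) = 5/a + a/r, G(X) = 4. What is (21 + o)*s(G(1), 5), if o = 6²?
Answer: 2337/20 ≈ 116.85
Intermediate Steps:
o = 36
(21 + o)*s(G(1), 5) = (21 + 36)*(5/4 + 4/5) = 57*(5*(¼) + 4*(⅕)) = 57*(5/4 + ⅘) = 57*(41/20) = 2337/20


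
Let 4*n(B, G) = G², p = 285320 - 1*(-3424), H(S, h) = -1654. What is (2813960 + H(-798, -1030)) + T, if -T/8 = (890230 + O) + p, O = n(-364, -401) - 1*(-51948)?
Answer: -7356672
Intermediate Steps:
p = 288744 (p = 285320 + 3424 = 288744)
n(B, G) = G²/4
O = 368593/4 (O = (¼)*(-401)² - 1*(-51948) = (¼)*160801 + 51948 = 160801/4 + 51948 = 368593/4 ≈ 92148.)
T = -10168978 (T = -8*((890230 + 368593/4) + 288744) = -8*(3929513/4 + 288744) = -8*5084489/4 = -10168978)
(2813960 + H(-798, -1030)) + T = (2813960 - 1654) - 10168978 = 2812306 - 10168978 = -7356672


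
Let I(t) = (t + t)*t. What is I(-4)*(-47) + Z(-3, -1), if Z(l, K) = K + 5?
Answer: -1500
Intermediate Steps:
Z(l, K) = 5 + K
I(t) = 2*t² (I(t) = (2*t)*t = 2*t²)
I(-4)*(-47) + Z(-3, -1) = (2*(-4)²)*(-47) + (5 - 1) = (2*16)*(-47) + 4 = 32*(-47) + 4 = -1504 + 4 = -1500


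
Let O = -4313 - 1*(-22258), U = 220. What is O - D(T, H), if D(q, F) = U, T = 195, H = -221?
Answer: 17725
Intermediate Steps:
D(q, F) = 220
O = 17945 (O = -4313 + 22258 = 17945)
O - D(T, H) = 17945 - 1*220 = 17945 - 220 = 17725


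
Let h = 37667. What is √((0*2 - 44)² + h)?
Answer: √39603 ≈ 199.01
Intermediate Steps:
√((0*2 - 44)² + h) = √((0*2 - 44)² + 37667) = √((0 - 44)² + 37667) = √((-44)² + 37667) = √(1936 + 37667) = √39603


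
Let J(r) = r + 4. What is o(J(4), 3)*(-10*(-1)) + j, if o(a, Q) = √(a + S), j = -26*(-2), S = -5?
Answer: 52 + 10*√3 ≈ 69.321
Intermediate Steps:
j = 52
J(r) = 4 + r
o(a, Q) = √(-5 + a) (o(a, Q) = √(a - 5) = √(-5 + a))
o(J(4), 3)*(-10*(-1)) + j = √(-5 + (4 + 4))*(-10*(-1)) + 52 = √(-5 + 8)*10 + 52 = √3*10 + 52 = 10*√3 + 52 = 52 + 10*√3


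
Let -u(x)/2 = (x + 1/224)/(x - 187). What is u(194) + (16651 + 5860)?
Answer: 17605167/784 ≈ 22456.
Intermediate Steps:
u(x) = -2*(1/224 + x)/(-187 + x) (u(x) = -2*(x + 1/224)/(x - 187) = -2*(x + 1/224)/(-187 + x) = -2*(1/224 + x)/(-187 + x))
u(194) + (16651 + 5860) = (-1 - 224*194)/(112*(-187 + 194)) + (16651 + 5860) = (1/112)*(-1 - 43456)/7 + 22511 = (1/112)*(⅐)*(-43457) + 22511 = -43457/784 + 22511 = 17605167/784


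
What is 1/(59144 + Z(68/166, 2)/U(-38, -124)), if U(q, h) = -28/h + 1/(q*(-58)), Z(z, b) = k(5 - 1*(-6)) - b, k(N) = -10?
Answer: 5153/304495736 ≈ 1.6923e-5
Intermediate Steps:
Z(z, b) = -10 - b
U(q, h) = -28/h - 1/(58*q) (U(q, h) = -28/h - 1/58/q = -28/h - 1/(58*q))
1/(59144 + Z(68/166, 2)/U(-38, -124)) = 1/(59144 + (-10 - 1*2)/(-28/(-124) - 1/58/(-38))) = 1/(59144 + (-10 - 2)/(-28*(-1/124) - 1/58*(-1/38))) = 1/(59144 - 12/(7/31 + 1/2204)) = 1/(59144 - 12/15459/68324) = 1/(59144 - 12*68324/15459) = 1/(59144 - 273296/5153) = 1/(304495736/5153) = 5153/304495736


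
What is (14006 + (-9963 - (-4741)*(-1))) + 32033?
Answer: 31335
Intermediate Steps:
(14006 + (-9963 - (-4741)*(-1))) + 32033 = (14006 + (-9963 - 1*4741)) + 32033 = (14006 + (-9963 - 4741)) + 32033 = (14006 - 14704) + 32033 = -698 + 32033 = 31335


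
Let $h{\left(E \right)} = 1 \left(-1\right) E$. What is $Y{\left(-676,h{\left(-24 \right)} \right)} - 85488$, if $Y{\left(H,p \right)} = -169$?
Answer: $-85657$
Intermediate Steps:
$h{\left(E \right)} = - E$
$Y{\left(-676,h{\left(-24 \right)} \right)} - 85488 = -169 - 85488 = -85657$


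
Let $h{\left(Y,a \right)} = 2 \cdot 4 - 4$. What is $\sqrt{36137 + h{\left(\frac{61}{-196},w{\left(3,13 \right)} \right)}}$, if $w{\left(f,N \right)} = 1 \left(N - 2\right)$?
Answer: $\sqrt{36141} \approx 190.11$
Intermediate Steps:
$w{\left(f,N \right)} = -2 + N$ ($w{\left(f,N \right)} = 1 \left(-2 + N\right) = -2 + N$)
$h{\left(Y,a \right)} = 4$ ($h{\left(Y,a \right)} = 8 - 4 = 4$)
$\sqrt{36137 + h{\left(\frac{61}{-196},w{\left(3,13 \right)} \right)}} = \sqrt{36137 + 4} = \sqrt{36141}$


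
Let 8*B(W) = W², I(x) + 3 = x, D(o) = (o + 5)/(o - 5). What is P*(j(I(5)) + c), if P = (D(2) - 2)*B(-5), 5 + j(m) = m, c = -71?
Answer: 12025/12 ≈ 1002.1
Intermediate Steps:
D(o) = (5 + o)/(-5 + o)
I(x) = -3 + x
j(m) = -5 + m
B(W) = W²/8
P = -325/24 (P = ((5 + 2)/(-5 + 2) - 2)*((⅛)*(-5)²) = (7/(-3) - 2)*((⅛)*25) = (-⅓*7 - 2)*(25/8) = (-7/3 - 2)*(25/8) = -13/3*25/8 = -325/24 ≈ -13.542)
P*(j(I(5)) + c) = -325*((-5 + (-3 + 5)) - 71)/24 = -325*((-5 + 2) - 71)/24 = -325*(-3 - 71)/24 = -325/24*(-74) = 12025/12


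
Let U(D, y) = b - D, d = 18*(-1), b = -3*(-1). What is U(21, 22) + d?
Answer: -36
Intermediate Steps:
b = 3
d = -18
U(D, y) = 3 - D
U(21, 22) + d = (3 - 1*21) - 18 = (3 - 21) - 18 = -18 - 18 = -36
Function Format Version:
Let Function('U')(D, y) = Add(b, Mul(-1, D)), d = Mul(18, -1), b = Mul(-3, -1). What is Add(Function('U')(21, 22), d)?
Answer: -36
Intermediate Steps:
b = 3
d = -18
Function('U')(D, y) = Add(3, Mul(-1, D))
Add(Function('U')(21, 22), d) = Add(Add(3, Mul(-1, 21)), -18) = Add(Add(3, -21), -18) = Add(-18, -18) = -36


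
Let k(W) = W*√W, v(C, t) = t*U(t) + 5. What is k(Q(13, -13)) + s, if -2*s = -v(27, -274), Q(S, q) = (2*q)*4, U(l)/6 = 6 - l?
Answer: -460315/2 - 208*I*√26 ≈ -2.3016e+5 - 1060.6*I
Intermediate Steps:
U(l) = 36 - 6*l (U(l) = 6*(6 - l) = 36 - 6*l)
Q(S, q) = 8*q
v(C, t) = 5 + t*(36 - 6*t) (v(C, t) = t*(36 - 6*t) + 5 = 5 + t*(36 - 6*t))
k(W) = W^(3/2)
s = -460315/2 (s = -(-1)*(5 - 6*(-274)*(-6 - 274))/2 = -(-1)*(5 - 6*(-274)*(-280))/2 = -(-1)*(5 - 460320)/2 = -(-1)*(-460315)/2 = -½*460315 = -460315/2 ≈ -2.3016e+5)
k(Q(13, -13)) + s = (8*(-13))^(3/2) - 460315/2 = (-104)^(3/2) - 460315/2 = -208*I*√26 - 460315/2 = -460315/2 - 208*I*√26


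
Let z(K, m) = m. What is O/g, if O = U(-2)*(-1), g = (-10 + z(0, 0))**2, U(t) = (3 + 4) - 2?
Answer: -1/20 ≈ -0.050000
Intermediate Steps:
U(t) = 5 (U(t) = 7 - 2 = 5)
g = 100 (g = (-10 + 0)**2 = (-10)**2 = 100)
O = -5 (O = 5*(-1) = -5)
O/g = -5/100 = -5*1/100 = -1/20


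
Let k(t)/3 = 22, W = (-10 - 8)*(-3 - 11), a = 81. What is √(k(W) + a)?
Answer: 7*√3 ≈ 12.124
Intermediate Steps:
W = 252 (W = -18*(-14) = 252)
k(t) = 66 (k(t) = 3*22 = 66)
√(k(W) + a) = √(66 + 81) = √147 = 7*√3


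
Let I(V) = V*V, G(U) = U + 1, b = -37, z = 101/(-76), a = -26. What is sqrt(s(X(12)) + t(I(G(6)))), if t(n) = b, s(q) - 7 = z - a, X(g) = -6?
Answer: 9*I*sqrt(95)/38 ≈ 2.3085*I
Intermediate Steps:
z = -101/76 (z = 101*(-1/76) = -101/76 ≈ -1.3289)
s(q) = 2407/76 (s(q) = 7 + (-101/76 - 1*(-26)) = 7 + (-101/76 + 26) = 7 + 1875/76 = 2407/76)
G(U) = 1 + U
I(V) = V**2
t(n) = -37
sqrt(s(X(12)) + t(I(G(6)))) = sqrt(2407/76 - 37) = sqrt(-405/76) = 9*I*sqrt(95)/38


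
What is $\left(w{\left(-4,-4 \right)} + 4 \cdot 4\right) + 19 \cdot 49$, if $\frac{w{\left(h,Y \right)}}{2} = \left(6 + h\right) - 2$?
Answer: $947$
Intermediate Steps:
$w{\left(h,Y \right)} = 8 + 2 h$ ($w{\left(h,Y \right)} = 2 \left(\left(6 + h\right) - 2\right) = 2 \left(4 + h\right) = 8 + 2 h$)
$\left(w{\left(-4,-4 \right)} + 4 \cdot 4\right) + 19 \cdot 49 = \left(\left(8 + 2 \left(-4\right)\right) + 4 \cdot 4\right) + 19 \cdot 49 = \left(\left(8 - 8\right) + 16\right) + 931 = \left(0 + 16\right) + 931 = 16 + 931 = 947$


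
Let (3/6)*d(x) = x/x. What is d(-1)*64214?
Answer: 128428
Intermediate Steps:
d(x) = 2 (d(x) = 2*(x/x) = 2*1 = 2)
d(-1)*64214 = 2*64214 = 128428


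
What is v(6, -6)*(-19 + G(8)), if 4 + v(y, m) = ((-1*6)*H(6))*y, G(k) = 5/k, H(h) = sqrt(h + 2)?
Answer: 147/2 + 1323*sqrt(2) ≈ 1944.5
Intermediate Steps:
H(h) = sqrt(2 + h)
v(y, m) = -4 - 12*y*sqrt(2) (v(y, m) = -4 + ((-1*6)*sqrt(2 + 6))*y = -4 + (-12*sqrt(2))*y = -4 - 12*y*sqrt(2))
v(6, -6)*(-19 + G(8)) = (-4 - 12*6*sqrt(2))*(-19 + 5/8) = (-4 - 72*sqrt(2))*(-19 + 5*(1/8)) = (-4 - 72*sqrt(2))*(-19 + 5/8) = (-4 - 72*sqrt(2))*(-147/8) = 147/2 + 1323*sqrt(2)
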